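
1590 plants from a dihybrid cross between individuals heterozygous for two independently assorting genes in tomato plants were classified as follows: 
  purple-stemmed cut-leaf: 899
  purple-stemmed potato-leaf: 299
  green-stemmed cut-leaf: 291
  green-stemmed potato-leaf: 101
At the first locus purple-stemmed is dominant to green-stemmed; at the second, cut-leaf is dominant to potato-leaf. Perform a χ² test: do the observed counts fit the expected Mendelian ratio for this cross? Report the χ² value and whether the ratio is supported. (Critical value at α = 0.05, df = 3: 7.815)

0.223; consistent

A dihybrid F₂ with independent assortment and complete dominance at both loci gives a 9:3:3:1 phenotypic ratio.
Under the 9:3:3:1 hypothesis (Σ ratio = 16, N = 1590):
  purple-stemmed cut-leaf: 1590 × 9/16 = 894.375
  purple-stemmed potato-leaf: 1590 × 3/16 = 298.125
  green-stemmed cut-leaf: 1590 × 3/16 = 298.125
  green-stemmed potato-leaf: 1590 × 1/16 = 99.375
χ² = Σ (O − E)² / E
  purple-stemmed cut-leaf: (899 − 894.375)² / 894.375 = 0.0239
  purple-stemmed potato-leaf: (299 − 298.125)² / 298.125 = 0.0026
  green-stemmed cut-leaf: (291 − 298.125)² / 298.125 = 0.1703
  green-stemmed potato-leaf: (101 − 99.375)² / 99.375 = 0.0266
χ² = 0.0239 + 0.0026 + 0.1703 + 0.0266 = 0.2234 ≈ 0.223
Degrees of freedom = 4 − 1 = 3; critical value at α = 0.05 is 7.815.
Since 0.223 < 7.815, we fail to reject the null hypothesis — the data are consistent with the 9:3:3:1 ratio.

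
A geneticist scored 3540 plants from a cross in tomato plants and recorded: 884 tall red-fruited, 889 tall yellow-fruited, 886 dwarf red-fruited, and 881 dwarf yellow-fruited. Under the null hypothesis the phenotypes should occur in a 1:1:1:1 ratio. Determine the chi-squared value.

0.038

Total ratio parts = 4. Expected numbers out of 3540:
  tall red-fruited: 3540 × 1/4 = 885
  tall yellow-fruited: 3540 × 1/4 = 885
  dwarf red-fruited: 3540 × 1/4 = 885
  dwarf yellow-fruited: 3540 × 1/4 = 885
χ² = Σ (O − E)² / E
  tall red-fruited: (884 − 885)² / 885 = 0.0011
  tall yellow-fruited: (889 − 885)² / 885 = 0.0181
  dwarf red-fruited: (886 − 885)² / 885 = 0.0011
  dwarf yellow-fruited: (881 − 885)² / 885 = 0.0181
χ² = 0.0011 + 0.0181 + 0.0011 + 0.0181 = 0.0384 ≈ 0.038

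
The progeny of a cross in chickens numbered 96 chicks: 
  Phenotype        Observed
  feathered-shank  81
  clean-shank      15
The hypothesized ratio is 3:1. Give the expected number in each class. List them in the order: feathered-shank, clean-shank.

72, 24

Under the 3:1 hypothesis (Σ ratio = 4, N = 96):
  feathered-shank: 96 × 3/4 = 72
  clean-shank: 96 × 1/4 = 24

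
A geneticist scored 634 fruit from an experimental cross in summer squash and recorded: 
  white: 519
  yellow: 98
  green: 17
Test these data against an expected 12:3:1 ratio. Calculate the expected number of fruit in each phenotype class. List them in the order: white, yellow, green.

475.5, 118.875, 39.625

Total ratio parts = 16. Expected numbers out of 634:
  white: 634 × 12/16 = 475.5
  yellow: 634 × 3/16 = 118.875
  green: 634 × 1/16 = 39.625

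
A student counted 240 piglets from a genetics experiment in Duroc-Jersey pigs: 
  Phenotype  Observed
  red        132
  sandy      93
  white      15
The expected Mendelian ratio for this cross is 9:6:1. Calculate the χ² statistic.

0.167

Under the 9:6:1 hypothesis (Σ ratio = 16, N = 240):
  red: 240 × 9/16 = 135
  sandy: 240 × 6/16 = 90
  white: 240 × 1/16 = 15
χ² = Σ (O − E)² / E
  red: (132 − 135)² / 135 = 0.0667
  sandy: (93 − 90)² / 90 = 0.1000
  white: (15 − 15)² / 15 = 0.0000
χ² = 0.0667 + 0.1000 + 0.0000 = 0.1667 ≈ 0.167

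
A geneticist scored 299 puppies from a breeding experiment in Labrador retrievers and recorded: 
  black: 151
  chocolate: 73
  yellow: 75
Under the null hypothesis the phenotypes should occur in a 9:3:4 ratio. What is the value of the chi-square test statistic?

6.874

Total ratio parts = 16. Expected numbers out of 299:
  black: 299 × 9/16 = 168.1875
  chocolate: 299 × 3/16 = 56.0625
  yellow: 299 × 4/16 = 74.75
χ² = Σ (O − E)² / E
  black: (151 − 168.1875)² / 168.1875 = 1.7564
  chocolate: (73 − 56.0625)² / 56.0625 = 5.1171
  yellow: (75 − 74.75)² / 74.75 = 0.0008
χ² = 1.7564 + 5.1171 + 0.0008 = 6.8743 ≈ 6.874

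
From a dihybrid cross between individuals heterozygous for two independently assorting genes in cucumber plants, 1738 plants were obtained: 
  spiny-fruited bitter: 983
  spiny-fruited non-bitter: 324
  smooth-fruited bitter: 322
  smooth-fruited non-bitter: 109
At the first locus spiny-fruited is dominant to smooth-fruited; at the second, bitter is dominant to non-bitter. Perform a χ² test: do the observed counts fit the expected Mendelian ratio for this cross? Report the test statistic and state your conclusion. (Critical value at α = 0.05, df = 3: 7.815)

A dihybrid F₂ with independent assortment and complete dominance at both loci gives a 9:3:3:1 phenotypic ratio.
Under the 9:3:3:1 hypothesis (Σ ratio = 16, N = 1738):
  spiny-fruited bitter: 1738 × 9/16 = 977.625
  spiny-fruited non-bitter: 1738 × 3/16 = 325.875
  smooth-fruited bitter: 1738 × 3/16 = 325.875
  smooth-fruited non-bitter: 1738 × 1/16 = 108.625
χ² = Σ (O − E)² / E
  spiny-fruited bitter: (983 − 977.625)² / 977.625 = 0.0296
  spiny-fruited non-bitter: (324 − 325.875)² / 325.875 = 0.0108
  smooth-fruited bitter: (322 − 325.875)² / 325.875 = 0.0461
  smooth-fruited non-bitter: (109 − 108.625)² / 108.625 = 0.0013
χ² = 0.0296 + 0.0108 + 0.0461 + 0.0013 = 0.0878 ≈ 0.088
Degrees of freedom = 4 − 1 = 3; critical value at α = 0.05 is 7.815.
Since 0.088 < 7.815, we fail to reject the null hypothesis — the data are consistent with the 9:3:3:1 ratio.

0.088; consistent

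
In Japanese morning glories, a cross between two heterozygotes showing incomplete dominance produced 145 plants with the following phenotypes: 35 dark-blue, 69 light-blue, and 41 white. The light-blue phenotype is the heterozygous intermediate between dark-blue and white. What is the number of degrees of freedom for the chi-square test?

2

With incomplete dominance, a heterozygote × heterozygote cross gives a 1:2:1 phenotypic ratio.
A goodness-of-fit test with 3 phenotype classes has df = 3 − 1 = 2.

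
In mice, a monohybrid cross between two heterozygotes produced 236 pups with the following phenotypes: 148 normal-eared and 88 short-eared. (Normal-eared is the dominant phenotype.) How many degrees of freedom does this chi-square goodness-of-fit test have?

1

For a monohybrid cross between heterozygotes with complete dominance, the expected phenotypic ratio is 3:1.
A goodness-of-fit test with 2 phenotype classes has df = 2 − 1 = 1.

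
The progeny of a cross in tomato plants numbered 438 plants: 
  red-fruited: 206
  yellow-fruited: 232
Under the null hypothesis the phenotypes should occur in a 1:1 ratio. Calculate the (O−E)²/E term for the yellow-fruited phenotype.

The 1:1 ratio has 2 parts, so with N = 438 the expected counts are:
  red-fruited: 438 × 1/2 = 219
  yellow-fruited: 438 × 1/2 = 219
Contribution of yellow-fruited: (232 − 219)² / 219 = 0.7717

0.772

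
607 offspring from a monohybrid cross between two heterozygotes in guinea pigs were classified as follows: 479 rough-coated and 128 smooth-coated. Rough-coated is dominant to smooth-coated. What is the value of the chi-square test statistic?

For a monohybrid cross between heterozygotes with complete dominance, the expected phenotypic ratio is 3:1.
Under the 3:1 hypothesis (Σ ratio = 4, N = 607):
  rough-coated: 607 × 3/4 = 455.25
  smooth-coated: 607 × 1/4 = 151.75
χ² = Σ (O − E)² / E
  rough-coated: (479 − 455.25)² / 455.25 = 1.2390
  smooth-coated: (128 − 151.75)² / 151.75 = 3.7171
χ² = 1.2390 + 3.7171 = 4.9561 ≈ 4.956

4.956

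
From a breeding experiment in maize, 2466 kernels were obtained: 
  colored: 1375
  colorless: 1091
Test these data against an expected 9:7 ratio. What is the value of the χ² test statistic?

0.242

Expected counts for N = 2466 under a 9:7 ratio (total parts = 16):
  colored: 2466 × 9/16 = 1387.125
  colorless: 2466 × 7/16 = 1078.875
χ² = Σ (O − E)² / E
  colored: (1375 − 1387.125)² / 1387.125 = 0.1060
  colorless: (1091 − 1078.875)² / 1078.875 = 0.1363
χ² = 0.1060 + 0.1363 = 0.2423 ≈ 0.242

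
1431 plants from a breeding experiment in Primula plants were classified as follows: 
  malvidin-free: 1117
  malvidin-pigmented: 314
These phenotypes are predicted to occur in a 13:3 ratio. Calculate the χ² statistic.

9.575

Total ratio parts = 16. Expected numbers out of 1431:
  malvidin-free: 1431 × 13/16 = 1162.6875
  malvidin-pigmented: 1431 × 3/16 = 268.3125
χ² = Σ (O − E)² / E
  malvidin-free: (1117 − 1162.6875)² / 1162.6875 = 1.7953
  malvidin-pigmented: (314 − 268.3125)² / 268.3125 = 7.7795
χ² = 1.7953 + 7.7795 = 9.5748 ≈ 9.575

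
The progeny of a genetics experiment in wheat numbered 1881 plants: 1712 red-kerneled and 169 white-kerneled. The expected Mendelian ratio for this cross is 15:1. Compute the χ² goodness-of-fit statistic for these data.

24.006

Expected counts for N = 1881 under a 15:1 ratio (total parts = 16):
  red-kerneled: 1881 × 15/16 = 1763.4375
  white-kerneled: 1881 × 1/16 = 117.5625
χ² = Σ (O − E)² / E
  red-kerneled: (1712 − 1763.4375)² / 1763.4375 = 1.5004
  white-kerneled: (169 − 117.5625)² / 117.5625 = 22.5056
χ² = 1.5004 + 22.5056 = 24.006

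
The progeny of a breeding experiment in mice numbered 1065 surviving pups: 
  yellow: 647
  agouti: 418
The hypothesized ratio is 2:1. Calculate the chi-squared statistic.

16.770

The 2:1 ratio has 3 parts, so with N = 1065 the expected counts are:
  yellow: 1065 × 2/3 = 710
  agouti: 1065 × 1/3 = 355
χ² = Σ (O − E)² / E
  yellow: (647 − 710)² / 710 = 5.5901
  agouti: (418 − 355)² / 355 = 11.1803
χ² = 5.5901 + 11.1803 = 16.7704 ≈ 16.770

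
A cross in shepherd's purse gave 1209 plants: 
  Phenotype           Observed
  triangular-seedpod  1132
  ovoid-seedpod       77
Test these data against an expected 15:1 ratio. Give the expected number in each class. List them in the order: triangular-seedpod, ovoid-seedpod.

The 15:1 ratio has 16 parts, so with N = 1209 the expected counts are:
  triangular-seedpod: 1209 × 15/16 = 1133.4375
  ovoid-seedpod: 1209 × 1/16 = 75.5625

1133.4375, 75.5625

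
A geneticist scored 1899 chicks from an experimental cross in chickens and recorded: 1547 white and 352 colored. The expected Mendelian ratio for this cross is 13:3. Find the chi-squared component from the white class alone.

0.011

Total ratio parts = 16. Expected numbers out of 1899:
  white: 1899 × 13/16 = 1542.9375
  colored: 1899 × 3/16 = 356.0625
Contribution of white: (1547 − 1542.9375)² / 1542.9375 = 0.0107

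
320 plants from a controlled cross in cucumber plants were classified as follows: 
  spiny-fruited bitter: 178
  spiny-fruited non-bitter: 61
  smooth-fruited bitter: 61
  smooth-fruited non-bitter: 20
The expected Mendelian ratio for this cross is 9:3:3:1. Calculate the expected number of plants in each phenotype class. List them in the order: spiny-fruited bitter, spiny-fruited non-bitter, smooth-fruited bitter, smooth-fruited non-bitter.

Expected counts for N = 320 under a 9:3:3:1 ratio (total parts = 16):
  spiny-fruited bitter: 320 × 9/16 = 180
  spiny-fruited non-bitter: 320 × 3/16 = 60
  smooth-fruited bitter: 320 × 3/16 = 60
  smooth-fruited non-bitter: 320 × 1/16 = 20

180, 60, 60, 20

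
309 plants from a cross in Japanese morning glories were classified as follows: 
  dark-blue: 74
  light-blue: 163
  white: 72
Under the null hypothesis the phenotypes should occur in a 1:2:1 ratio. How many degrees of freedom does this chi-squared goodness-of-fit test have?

A goodness-of-fit test with 3 phenotype classes has df = 3 − 1 = 2.

2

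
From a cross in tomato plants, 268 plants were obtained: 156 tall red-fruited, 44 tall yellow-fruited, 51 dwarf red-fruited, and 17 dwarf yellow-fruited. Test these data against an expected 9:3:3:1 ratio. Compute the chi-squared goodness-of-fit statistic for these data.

Expected counts for N = 268 under a 9:3:3:1 ratio (total parts = 16):
  tall red-fruited: 268 × 9/16 = 150.75
  tall yellow-fruited: 268 × 3/16 = 50.25
  dwarf red-fruited: 268 × 3/16 = 50.25
  dwarf yellow-fruited: 268 × 1/16 = 16.75
χ² = Σ (O − E)² / E
  tall red-fruited: (156 − 150.75)² / 150.75 = 0.1828
  tall yellow-fruited: (44 − 50.25)² / 50.25 = 0.7774
  dwarf red-fruited: (51 − 50.25)² / 50.25 = 0.0112
  dwarf yellow-fruited: (17 − 16.75)² / 16.75 = 0.0037
χ² = 0.1828 + 0.7774 + 0.0112 + 0.0037 = 0.9751 ≈ 0.975

0.975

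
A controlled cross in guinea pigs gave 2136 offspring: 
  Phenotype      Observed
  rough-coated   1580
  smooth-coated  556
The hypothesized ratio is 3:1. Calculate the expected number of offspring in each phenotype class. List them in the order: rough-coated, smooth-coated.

The 3:1 ratio has 4 parts, so with N = 2136 the expected counts are:
  rough-coated: 2136 × 3/4 = 1602
  smooth-coated: 2136 × 1/4 = 534

1602, 534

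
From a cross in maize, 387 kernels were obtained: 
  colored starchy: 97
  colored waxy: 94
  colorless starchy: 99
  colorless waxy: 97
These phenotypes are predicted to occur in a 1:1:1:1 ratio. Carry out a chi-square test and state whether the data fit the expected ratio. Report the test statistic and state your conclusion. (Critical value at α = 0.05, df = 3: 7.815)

The 1:1:1:1 ratio has 4 parts, so with N = 387 the expected counts are:
  colored starchy: 387 × 1/4 = 96.75
  colored waxy: 387 × 1/4 = 96.75
  colorless starchy: 387 × 1/4 = 96.75
  colorless waxy: 387 × 1/4 = 96.75
χ² = Σ (O − E)² / E
  colored starchy: (97 − 96.75)² / 96.75 = 0.0006
  colored waxy: (94 − 96.75)² / 96.75 = 0.0782
  colorless starchy: (99 − 96.75)² / 96.75 = 0.0523
  colorless waxy: (97 − 96.75)² / 96.75 = 0.0006
χ² = 0.0006 + 0.0782 + 0.0523 + 0.0006 = 0.1317 ≈ 0.132
Degrees of freedom = 4 − 1 = 3; critical value at α = 0.05 is 7.815.
Since 0.132 < 7.815, we fail to reject the null hypothesis — the data are consistent with the 1:1:1:1 ratio.

0.132; consistent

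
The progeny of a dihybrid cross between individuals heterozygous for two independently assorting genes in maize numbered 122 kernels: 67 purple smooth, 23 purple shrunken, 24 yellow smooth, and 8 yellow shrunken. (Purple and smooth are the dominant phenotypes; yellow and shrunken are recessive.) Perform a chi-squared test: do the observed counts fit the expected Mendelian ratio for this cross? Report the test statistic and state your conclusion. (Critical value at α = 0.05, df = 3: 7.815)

A dihybrid F₂ with independent assortment and complete dominance at both loci gives a 9:3:3:1 phenotypic ratio.
Under the 9:3:3:1 hypothesis (Σ ratio = 16, N = 122):
  purple smooth: 122 × 9/16 = 68.625
  purple shrunken: 122 × 3/16 = 22.875
  yellow smooth: 122 × 3/16 = 22.875
  yellow shrunken: 122 × 1/16 = 7.625
χ² = Σ (O − E)² / E
  purple smooth: (67 − 68.625)² / 68.625 = 0.0385
  purple shrunken: (23 − 22.875)² / 22.875 = 0.0007
  yellow smooth: (24 − 22.875)² / 22.875 = 0.0553
  yellow shrunken: (8 − 7.625)² / 7.625 = 0.0184
χ² = 0.0385 + 0.0007 + 0.0553 + 0.0184 = 0.1129 ≈ 0.113
Degrees of freedom = 4 − 1 = 3; critical value at α = 0.05 is 7.815.
Since 0.113 < 7.815, we fail to reject the null hypothesis — the data are consistent with the 9:3:3:1 ratio.

0.113; consistent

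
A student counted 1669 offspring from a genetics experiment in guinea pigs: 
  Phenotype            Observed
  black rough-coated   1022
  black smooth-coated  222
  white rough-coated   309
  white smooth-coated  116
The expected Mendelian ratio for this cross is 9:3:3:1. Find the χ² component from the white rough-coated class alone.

Under the 9:3:3:1 hypothesis (Σ ratio = 16, N = 1669):
  black rough-coated: 1669 × 9/16 = 938.8125
  black smooth-coated: 1669 × 3/16 = 312.9375
  white rough-coated: 1669 × 3/16 = 312.9375
  white smooth-coated: 1669 × 1/16 = 104.3125
Contribution of white rough-coated: (309 − 312.9375)² / 312.9375 = 0.0495

0.050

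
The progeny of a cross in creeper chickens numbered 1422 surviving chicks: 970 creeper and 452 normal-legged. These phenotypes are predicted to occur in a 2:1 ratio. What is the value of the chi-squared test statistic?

The 2:1 ratio has 3 parts, so with N = 1422 the expected counts are:
  creeper: 1422 × 2/3 = 948
  normal-legged: 1422 × 1/3 = 474
χ² = Σ (O − E)² / E
  creeper: (970 − 948)² / 948 = 0.5105
  normal-legged: (452 − 474)² / 474 = 1.0211
χ² = 0.5105 + 1.0211 = 1.5316 ≈ 1.532

1.532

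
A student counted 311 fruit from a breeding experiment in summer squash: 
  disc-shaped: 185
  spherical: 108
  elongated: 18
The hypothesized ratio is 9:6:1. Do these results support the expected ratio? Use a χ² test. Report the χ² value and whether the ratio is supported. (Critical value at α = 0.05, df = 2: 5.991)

Under the 9:6:1 hypothesis (Σ ratio = 16, N = 311):
  disc-shaped: 311 × 9/16 = 174.9375
  spherical: 311 × 6/16 = 116.625
  elongated: 311 × 1/16 = 19.4375
χ² = Σ (O − E)² / E
  disc-shaped: (185 − 174.9375)² / 174.9375 = 0.5788
  spherical: (108 − 116.625)² / 116.625 = 0.6379
  elongated: (18 − 19.4375)² / 19.4375 = 0.1063
χ² = 0.5788 + 0.6379 + 0.1063 = 1.323
Degrees of freedom = 3 − 1 = 2; critical value at α = 0.05 is 5.991.
Since 1.323 < 5.991, we fail to reject the null hypothesis — the data are consistent with the 9:6:1 ratio.

1.323; consistent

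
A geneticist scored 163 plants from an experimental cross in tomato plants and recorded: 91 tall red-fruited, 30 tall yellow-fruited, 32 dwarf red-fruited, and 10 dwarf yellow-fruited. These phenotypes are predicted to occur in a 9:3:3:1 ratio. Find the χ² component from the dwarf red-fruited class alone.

0.068

Total ratio parts = 16. Expected numbers out of 163:
  tall red-fruited: 163 × 9/16 = 91.6875
  tall yellow-fruited: 163 × 3/16 = 30.5625
  dwarf red-fruited: 163 × 3/16 = 30.5625
  dwarf yellow-fruited: 163 × 1/16 = 10.1875
Contribution of dwarf red-fruited: (32 − 30.5625)² / 30.5625 = 0.0676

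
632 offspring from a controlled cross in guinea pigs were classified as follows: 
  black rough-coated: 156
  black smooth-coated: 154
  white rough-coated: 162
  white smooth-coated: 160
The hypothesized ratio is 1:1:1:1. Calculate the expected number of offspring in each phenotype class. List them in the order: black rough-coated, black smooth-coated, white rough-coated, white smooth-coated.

158, 158, 158, 158

Total ratio parts = 4. Expected numbers out of 632:
  black rough-coated: 632 × 1/4 = 158
  black smooth-coated: 632 × 1/4 = 158
  white rough-coated: 632 × 1/4 = 158
  white smooth-coated: 632 × 1/4 = 158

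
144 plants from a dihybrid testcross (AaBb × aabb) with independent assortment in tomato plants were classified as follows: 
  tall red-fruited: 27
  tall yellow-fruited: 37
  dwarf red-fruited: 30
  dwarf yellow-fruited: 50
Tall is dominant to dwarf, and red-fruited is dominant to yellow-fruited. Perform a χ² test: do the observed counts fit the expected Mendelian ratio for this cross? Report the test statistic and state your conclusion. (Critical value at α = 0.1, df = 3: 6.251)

8.722; not consistent

A dihybrid testcross with independent assortment gives a 1:1:1:1 ratio.
The 1:1:1:1 ratio has 4 parts, so with N = 144 the expected counts are:
  tall red-fruited: 144 × 1/4 = 36
  tall yellow-fruited: 144 × 1/4 = 36
  dwarf red-fruited: 144 × 1/4 = 36
  dwarf yellow-fruited: 144 × 1/4 = 36
χ² = Σ (O − E)² / E
  tall red-fruited: (27 − 36)² / 36 = 2.2500
  tall yellow-fruited: (37 − 36)² / 36 = 0.0278
  dwarf red-fruited: (30 − 36)² / 36 = 1.0000
  dwarf yellow-fruited: (50 − 36)² / 36 = 5.4444
χ² = 2.2500 + 0.0278 + 1.0000 + 5.4444 = 8.7222 ≈ 8.722
Degrees of freedom = 4 − 1 = 3; critical value at α = 0.1 is 6.251.
Since 8.722 > 6.251, we reject the null hypothesis — the data do not fit the 1:1:1:1 ratio.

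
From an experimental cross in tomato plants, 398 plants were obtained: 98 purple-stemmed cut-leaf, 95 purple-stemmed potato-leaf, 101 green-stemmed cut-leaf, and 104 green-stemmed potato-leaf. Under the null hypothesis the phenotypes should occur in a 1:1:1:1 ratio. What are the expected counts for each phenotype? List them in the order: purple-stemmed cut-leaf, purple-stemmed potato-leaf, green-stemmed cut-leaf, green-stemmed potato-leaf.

99.5, 99.5, 99.5, 99.5

The 1:1:1:1 ratio has 4 parts, so with N = 398 the expected counts are:
  purple-stemmed cut-leaf: 398 × 1/4 = 99.5
  purple-stemmed potato-leaf: 398 × 1/4 = 99.5
  green-stemmed cut-leaf: 398 × 1/4 = 99.5
  green-stemmed potato-leaf: 398 × 1/4 = 99.5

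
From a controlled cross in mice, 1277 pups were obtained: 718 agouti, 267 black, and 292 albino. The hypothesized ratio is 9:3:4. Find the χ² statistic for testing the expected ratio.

5.499

Total ratio parts = 16. Expected numbers out of 1277:
  agouti: 1277 × 9/16 = 718.3125
  black: 1277 × 3/16 = 239.4375
  albino: 1277 × 4/16 = 319.25
χ² = Σ (O − E)² / E
  agouti: (718 − 718.3125)² / 718.3125 = 0.0001
  black: (267 − 239.4375)² / 239.4375 = 3.1728
  albino: (292 − 319.25)² / 319.25 = 2.3260
χ² = 0.0001 + 3.1728 + 2.3260 = 5.4989 ≈ 5.499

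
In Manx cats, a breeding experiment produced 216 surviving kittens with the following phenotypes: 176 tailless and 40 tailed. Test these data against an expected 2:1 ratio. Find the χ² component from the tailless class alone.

7.111

Under the 2:1 hypothesis (Σ ratio = 3, N = 216):
  tailless: 216 × 2/3 = 144
  tailed: 216 × 1/3 = 72
Contribution of tailless: (176 − 144)² / 144 = 7.1111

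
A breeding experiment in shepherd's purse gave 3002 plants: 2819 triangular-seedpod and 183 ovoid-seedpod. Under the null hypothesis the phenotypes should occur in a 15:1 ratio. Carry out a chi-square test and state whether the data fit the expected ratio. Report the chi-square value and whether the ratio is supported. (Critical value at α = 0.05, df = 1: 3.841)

Total ratio parts = 16. Expected numbers out of 3002:
  triangular-seedpod: 3002 × 15/16 = 2814.375
  ovoid-seedpod: 3002 × 1/16 = 187.625
χ² = Σ (O − E)² / E
  triangular-seedpod: (2819 − 2814.375)² / 2814.375 = 0.0076
  ovoid-seedpod: (183 − 187.625)² / 187.625 = 0.1140
χ² = 0.0076 + 0.1140 = 0.1216 ≈ 0.122
Degrees of freedom = 2 − 1 = 1; critical value at α = 0.05 is 3.841.
Since 0.122 < 3.841, we fail to reject the null hypothesis — the data are consistent with the 15:1 ratio.

0.122; consistent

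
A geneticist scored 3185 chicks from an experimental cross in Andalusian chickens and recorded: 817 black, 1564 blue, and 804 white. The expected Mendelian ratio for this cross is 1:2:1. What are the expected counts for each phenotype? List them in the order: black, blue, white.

796.25, 1592.5, 796.25

Under the 1:2:1 hypothesis (Σ ratio = 4, N = 3185):
  black: 3185 × 1/4 = 796.25
  blue: 3185 × 2/4 = 1592.5
  white: 3185 × 1/4 = 796.25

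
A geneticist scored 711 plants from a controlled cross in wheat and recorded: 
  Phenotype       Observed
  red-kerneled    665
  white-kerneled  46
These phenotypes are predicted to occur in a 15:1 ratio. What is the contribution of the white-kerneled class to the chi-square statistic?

0.055

Expected counts for N = 711 under a 15:1 ratio (total parts = 16):
  red-kerneled: 711 × 15/16 = 666.5625
  white-kerneled: 711 × 1/16 = 44.4375
Contribution of white-kerneled: (46 − 44.4375)² / 44.4375 = 0.0549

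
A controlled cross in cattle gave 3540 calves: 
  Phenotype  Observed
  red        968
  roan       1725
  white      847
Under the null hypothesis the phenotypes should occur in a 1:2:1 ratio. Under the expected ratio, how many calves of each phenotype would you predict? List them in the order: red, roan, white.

885, 1770, 885

Under the 1:2:1 hypothesis (Σ ratio = 4, N = 3540):
  red: 3540 × 1/4 = 885
  roan: 3540 × 2/4 = 1770
  white: 3540 × 1/4 = 885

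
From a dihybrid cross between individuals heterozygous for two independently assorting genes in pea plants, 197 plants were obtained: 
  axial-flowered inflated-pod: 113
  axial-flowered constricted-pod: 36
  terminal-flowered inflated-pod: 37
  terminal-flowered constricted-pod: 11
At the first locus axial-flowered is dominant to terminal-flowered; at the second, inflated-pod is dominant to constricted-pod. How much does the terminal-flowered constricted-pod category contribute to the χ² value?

0.140

A dihybrid F₂ with independent assortment and complete dominance at both loci gives a 9:3:3:1 phenotypic ratio.
Expected counts for N = 197 under a 9:3:3:1 ratio (total parts = 16):
  axial-flowered inflated-pod: 197 × 9/16 = 110.8125
  axial-flowered constricted-pod: 197 × 3/16 = 36.9375
  terminal-flowered inflated-pod: 197 × 3/16 = 36.9375
  terminal-flowered constricted-pod: 197 × 1/16 = 12.3125
Contribution of terminal-flowered constricted-pod: (11 − 12.3125)² / 12.3125 = 0.1399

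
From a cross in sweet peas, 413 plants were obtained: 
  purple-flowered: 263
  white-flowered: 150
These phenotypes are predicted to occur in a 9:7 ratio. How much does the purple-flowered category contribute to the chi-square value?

Under the 9:7 hypothesis (Σ ratio = 16, N = 413):
  purple-flowered: 413 × 9/16 = 232.3125
  white-flowered: 413 × 7/16 = 180.6875
Contribution of purple-flowered: (263 − 232.3125)² / 232.3125 = 4.0537

4.054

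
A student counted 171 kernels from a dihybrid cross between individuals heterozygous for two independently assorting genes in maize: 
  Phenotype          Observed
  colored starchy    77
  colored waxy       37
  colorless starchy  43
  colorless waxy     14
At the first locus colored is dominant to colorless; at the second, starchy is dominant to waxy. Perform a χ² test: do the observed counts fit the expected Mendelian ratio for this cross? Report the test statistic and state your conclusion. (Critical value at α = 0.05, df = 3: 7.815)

9.346; not consistent

A dihybrid F₂ with independent assortment and complete dominance at both loci gives a 9:3:3:1 phenotypic ratio.
Under the 9:3:3:1 hypothesis (Σ ratio = 16, N = 171):
  colored starchy: 171 × 9/16 = 96.1875
  colored waxy: 171 × 3/16 = 32.0625
  colorless starchy: 171 × 3/16 = 32.0625
  colorless waxy: 171 × 1/16 = 10.6875
χ² = Σ (O − E)² / E
  colored starchy: (77 − 96.1875)² / 96.1875 = 3.8275
  colored waxy: (37 − 32.0625)² / 32.0625 = 0.7604
  colorless starchy: (43 − 32.0625)² / 32.0625 = 3.7311
  colorless waxy: (14 − 10.6875)² / 10.6875 = 1.0267
χ² = 3.8275 + 0.7604 + 3.7311 + 1.0267 = 9.3457 ≈ 9.346
Degrees of freedom = 4 − 1 = 3; critical value at α = 0.05 is 7.815.
Since 9.346 > 7.815, we reject the null hypothesis — the data do not fit the 9:3:3:1 ratio.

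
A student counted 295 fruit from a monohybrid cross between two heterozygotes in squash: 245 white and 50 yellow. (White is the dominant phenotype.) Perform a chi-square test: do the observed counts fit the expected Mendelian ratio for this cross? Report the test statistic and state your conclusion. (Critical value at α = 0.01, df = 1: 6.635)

For a monohybrid cross between heterozygotes with complete dominance, the expected phenotypic ratio is 3:1.
Expected counts for N = 295 under a 3:1 ratio (total parts = 4):
  white: 295 × 3/4 = 221.25
  yellow: 295 × 1/4 = 73.75
χ² = Σ (O − E)² / E
  white: (245 − 221.25)² / 221.25 = 2.5494
  yellow: (50 − 73.75)² / 73.75 = 7.6483
χ² = 2.5494 + 7.6483 = 10.1977 ≈ 10.198
Degrees of freedom = 2 − 1 = 1; critical value at α = 0.01 is 6.635.
Since 10.198 > 6.635, we reject the null hypothesis — the data do not fit the 3:1 ratio.

10.198; not consistent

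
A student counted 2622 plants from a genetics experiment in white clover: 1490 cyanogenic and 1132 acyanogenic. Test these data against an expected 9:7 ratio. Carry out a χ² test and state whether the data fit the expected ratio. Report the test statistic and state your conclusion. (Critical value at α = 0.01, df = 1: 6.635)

Expected counts for N = 2622 under a 9:7 ratio (total parts = 16):
  cyanogenic: 2622 × 9/16 = 1474.875
  acyanogenic: 2622 × 7/16 = 1147.125
χ² = Σ (O − E)² / E
  cyanogenic: (1490 − 1474.875)² / 1474.875 = 0.1551
  acyanogenic: (1132 − 1147.125)² / 1147.125 = 0.1994
χ² = 0.1551 + 0.1994 = 0.3545 ≈ 0.355
Degrees of freedom = 2 − 1 = 1; critical value at α = 0.01 is 6.635.
Since 0.355 < 6.635, we fail to reject the null hypothesis — the data are consistent with the 9:7 ratio.

0.355; consistent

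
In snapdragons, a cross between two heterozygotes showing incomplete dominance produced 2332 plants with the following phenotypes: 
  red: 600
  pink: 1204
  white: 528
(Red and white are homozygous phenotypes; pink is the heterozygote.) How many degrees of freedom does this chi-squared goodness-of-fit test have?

2

With incomplete dominance, a heterozygote × heterozygote cross gives a 1:2:1 phenotypic ratio.
A goodness-of-fit test with 3 phenotype classes has df = 3 − 1 = 2.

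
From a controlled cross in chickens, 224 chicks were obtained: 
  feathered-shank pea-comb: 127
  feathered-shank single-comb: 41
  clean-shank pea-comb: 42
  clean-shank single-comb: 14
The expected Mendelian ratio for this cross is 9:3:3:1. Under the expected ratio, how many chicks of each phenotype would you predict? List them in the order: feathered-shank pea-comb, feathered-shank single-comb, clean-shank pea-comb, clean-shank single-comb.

The 9:3:3:1 ratio has 16 parts, so with N = 224 the expected counts are:
  feathered-shank pea-comb: 224 × 9/16 = 126
  feathered-shank single-comb: 224 × 3/16 = 42
  clean-shank pea-comb: 224 × 3/16 = 42
  clean-shank single-comb: 224 × 1/16 = 14

126, 42, 42, 14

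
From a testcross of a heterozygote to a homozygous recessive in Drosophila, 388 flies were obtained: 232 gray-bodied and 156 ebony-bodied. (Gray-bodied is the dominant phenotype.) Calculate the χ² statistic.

A testcross of a heterozygote (Aa × aa) gives a 1:1 phenotypic ratio.
Expected counts for N = 388 under a 1:1 ratio (total parts = 2):
  gray-bodied: 388 × 1/2 = 194
  ebony-bodied: 388 × 1/2 = 194
χ² = Σ (O − E)² / E
  gray-bodied: (232 − 194)² / 194 = 7.4433
  ebony-bodied: (156 − 194)² / 194 = 7.4433
χ² = 7.4433 + 7.4433 = 14.8866 ≈ 14.887

14.887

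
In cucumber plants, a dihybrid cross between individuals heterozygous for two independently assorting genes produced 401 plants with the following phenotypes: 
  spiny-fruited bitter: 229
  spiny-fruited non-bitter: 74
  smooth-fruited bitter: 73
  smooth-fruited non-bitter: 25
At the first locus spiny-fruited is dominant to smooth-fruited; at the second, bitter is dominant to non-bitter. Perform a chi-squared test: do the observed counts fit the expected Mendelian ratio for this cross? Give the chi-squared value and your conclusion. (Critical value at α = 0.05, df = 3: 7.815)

A dihybrid F₂ with independent assortment and complete dominance at both loci gives a 9:3:3:1 phenotypic ratio.
Under the 9:3:3:1 hypothesis (Σ ratio = 16, N = 401):
  spiny-fruited bitter: 401 × 9/16 = 225.5625
  spiny-fruited non-bitter: 401 × 3/16 = 75.1875
  smooth-fruited bitter: 401 × 3/16 = 75.1875
  smooth-fruited non-bitter: 401 × 1/16 = 25.0625
χ² = Σ (O − E)² / E
  spiny-fruited bitter: (229 − 225.5625)² / 225.5625 = 0.0524
  spiny-fruited non-bitter: (74 − 75.1875)² / 75.1875 = 0.0188
  smooth-fruited bitter: (73 − 75.1875)² / 75.1875 = 0.0636
  smooth-fruited non-bitter: (25 − 25.0625)² / 25.0625 = 0.0002
χ² = 0.0524 + 0.0188 + 0.0636 + 0.0002 = 0.135
Degrees of freedom = 4 − 1 = 3; critical value at α = 0.05 is 7.815.
Since 0.135 < 7.815, we fail to reject the null hypothesis — the data are consistent with the 9:3:3:1 ratio.

0.135; consistent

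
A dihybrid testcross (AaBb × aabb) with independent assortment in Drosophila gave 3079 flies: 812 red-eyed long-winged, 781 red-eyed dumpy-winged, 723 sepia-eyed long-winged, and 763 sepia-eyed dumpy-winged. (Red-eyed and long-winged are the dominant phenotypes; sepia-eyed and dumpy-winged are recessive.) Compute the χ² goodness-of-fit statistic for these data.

A dihybrid testcross with independent assortment gives a 1:1:1:1 ratio.
Expected counts for N = 3079 under a 1:1:1:1 ratio (total parts = 4):
  red-eyed long-winged: 3079 × 1/4 = 769.75
  red-eyed dumpy-winged: 3079 × 1/4 = 769.75
  sepia-eyed long-winged: 3079 × 1/4 = 769.75
  sepia-eyed dumpy-winged: 3079 × 1/4 = 769.75
χ² = Σ (O − E)² / E
  red-eyed long-winged: (812 − 769.75)² / 769.75 = 2.3190
  red-eyed dumpy-winged: (781 − 769.75)² / 769.75 = 0.1644
  sepia-eyed long-winged: (723 − 769.75)² / 769.75 = 2.8393
  sepia-eyed dumpy-winged: (763 − 769.75)² / 769.75 = 0.0592
χ² = 2.3190 + 0.1644 + 2.8393 + 0.0592 = 5.3819 ≈ 5.382

5.382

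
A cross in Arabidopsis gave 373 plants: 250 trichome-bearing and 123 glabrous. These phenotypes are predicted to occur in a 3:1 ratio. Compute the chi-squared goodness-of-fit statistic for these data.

12.655

Expected counts for N = 373 under a 3:1 ratio (total parts = 4):
  trichome-bearing: 373 × 3/4 = 279.75
  glabrous: 373 × 1/4 = 93.25
χ² = Σ (O − E)² / E
  trichome-bearing: (250 − 279.75)² / 279.75 = 3.1638
  glabrous: (123 − 93.25)² / 93.25 = 9.4913
χ² = 3.1638 + 9.4913 = 12.6551 ≈ 12.655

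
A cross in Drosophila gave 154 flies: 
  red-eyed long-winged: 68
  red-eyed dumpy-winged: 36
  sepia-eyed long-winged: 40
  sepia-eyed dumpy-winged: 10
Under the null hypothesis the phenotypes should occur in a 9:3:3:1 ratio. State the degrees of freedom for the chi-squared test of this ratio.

A goodness-of-fit test with 4 phenotype classes has df = 4 − 1 = 3.

3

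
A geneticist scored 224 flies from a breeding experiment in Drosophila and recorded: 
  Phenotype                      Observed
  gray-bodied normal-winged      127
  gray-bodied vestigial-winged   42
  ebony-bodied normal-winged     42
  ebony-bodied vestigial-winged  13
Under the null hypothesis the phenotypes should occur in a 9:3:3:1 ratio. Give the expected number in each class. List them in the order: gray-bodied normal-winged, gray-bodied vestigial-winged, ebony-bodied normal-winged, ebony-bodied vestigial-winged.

The 9:3:3:1 ratio has 16 parts, so with N = 224 the expected counts are:
  gray-bodied normal-winged: 224 × 9/16 = 126
  gray-bodied vestigial-winged: 224 × 3/16 = 42
  ebony-bodied normal-winged: 224 × 3/16 = 42
  ebony-bodied vestigial-winged: 224 × 1/16 = 14

126, 42, 42, 14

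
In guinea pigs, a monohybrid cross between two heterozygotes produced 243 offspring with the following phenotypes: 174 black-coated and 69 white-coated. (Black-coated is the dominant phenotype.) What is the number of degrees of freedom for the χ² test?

For a monohybrid cross between heterozygotes with complete dominance, the expected phenotypic ratio is 3:1.
A goodness-of-fit test with 2 phenotype classes has df = 2 − 1 = 1.

1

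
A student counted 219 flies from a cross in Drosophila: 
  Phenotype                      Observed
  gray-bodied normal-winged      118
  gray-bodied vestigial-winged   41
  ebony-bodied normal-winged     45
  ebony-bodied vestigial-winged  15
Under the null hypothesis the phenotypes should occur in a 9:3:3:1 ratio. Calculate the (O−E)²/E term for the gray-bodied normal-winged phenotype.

Under the 9:3:3:1 hypothesis (Σ ratio = 16, N = 219):
  gray-bodied normal-winged: 219 × 9/16 = 123.1875
  gray-bodied vestigial-winged: 219 × 3/16 = 41.0625
  ebony-bodied normal-winged: 219 × 3/16 = 41.0625
  ebony-bodied vestigial-winged: 219 × 1/16 = 13.6875
Contribution of gray-bodied normal-winged: (118 − 123.1875)² / 123.1875 = 0.2184

0.218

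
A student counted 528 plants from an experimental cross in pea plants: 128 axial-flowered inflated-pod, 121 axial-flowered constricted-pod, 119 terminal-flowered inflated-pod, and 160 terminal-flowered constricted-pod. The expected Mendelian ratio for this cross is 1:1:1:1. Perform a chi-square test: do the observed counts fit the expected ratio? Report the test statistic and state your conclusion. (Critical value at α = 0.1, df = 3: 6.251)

Under the 1:1:1:1 hypothesis (Σ ratio = 4, N = 528):
  axial-flowered inflated-pod: 528 × 1/4 = 132
  axial-flowered constricted-pod: 528 × 1/4 = 132
  terminal-flowered inflated-pod: 528 × 1/4 = 132
  terminal-flowered constricted-pod: 528 × 1/4 = 132
χ² = Σ (O − E)² / E
  axial-flowered inflated-pod: (128 − 132)² / 132 = 0.1212
  axial-flowered constricted-pod: (121 − 132)² / 132 = 0.9167
  terminal-flowered inflated-pod: (119 − 132)² / 132 = 1.2803
  terminal-flowered constricted-pod: (160 − 132)² / 132 = 5.9394
χ² = 0.1212 + 0.9167 + 1.2803 + 5.9394 = 8.2576 ≈ 8.258
Degrees of freedom = 4 − 1 = 3; critical value at α = 0.1 is 6.251.
Since 8.258 > 6.251, we reject the null hypothesis — the data do not fit the 1:1:1:1 ratio.

8.258; not consistent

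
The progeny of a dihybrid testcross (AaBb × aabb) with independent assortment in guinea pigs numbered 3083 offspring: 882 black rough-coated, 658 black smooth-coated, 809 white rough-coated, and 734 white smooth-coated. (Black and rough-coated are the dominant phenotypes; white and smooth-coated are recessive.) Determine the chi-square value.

36.202

A dihybrid testcross with independent assortment gives a 1:1:1:1 ratio.
Total ratio parts = 4. Expected numbers out of 3083:
  black rough-coated: 3083 × 1/4 = 770.75
  black smooth-coated: 3083 × 1/4 = 770.75
  white rough-coated: 3083 × 1/4 = 770.75
  white smooth-coated: 3083 × 1/4 = 770.75
χ² = Σ (O − E)² / E
  black rough-coated: (882 − 770.75)² / 770.75 = 16.0578
  black smooth-coated: (658 − 770.75)² / 770.75 = 16.4938
  white rough-coated: (809 − 770.75)² / 770.75 = 1.8982
  white smooth-coated: (734 − 770.75)² / 770.75 = 1.7523
χ² = 16.0578 + 16.4938 + 1.8982 + 1.7523 = 36.2021 ≈ 36.202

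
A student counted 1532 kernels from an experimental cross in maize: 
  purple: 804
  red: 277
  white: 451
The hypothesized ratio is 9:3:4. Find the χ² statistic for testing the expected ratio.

16.309

Expected counts for N = 1532 under a 9:3:4 ratio (total parts = 16):
  purple: 1532 × 9/16 = 861.75
  red: 1532 × 3/16 = 287.25
  white: 1532 × 4/16 = 383
χ² = Σ (O − E)² / E
  purple: (804 − 861.75)² / 861.75 = 3.8701
  red: (277 − 287.25)² / 287.25 = 0.3658
  white: (451 − 383)² / 383 = 12.0731
χ² = 3.8701 + 0.3658 + 12.0731 = 16.309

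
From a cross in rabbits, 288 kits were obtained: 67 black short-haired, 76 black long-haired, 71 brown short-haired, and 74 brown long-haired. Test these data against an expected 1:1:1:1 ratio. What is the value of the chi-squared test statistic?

0.639

The 1:1:1:1 ratio has 4 parts, so with N = 288 the expected counts are:
  black short-haired: 288 × 1/4 = 72
  black long-haired: 288 × 1/4 = 72
  brown short-haired: 288 × 1/4 = 72
  brown long-haired: 288 × 1/4 = 72
χ² = Σ (O − E)² / E
  black short-haired: (67 − 72)² / 72 = 0.3472
  black long-haired: (76 − 72)² / 72 = 0.2222
  brown short-haired: (71 − 72)² / 72 = 0.0139
  brown long-haired: (74 − 72)² / 72 = 0.0556
χ² = 0.3472 + 0.2222 + 0.0139 + 0.0556 = 0.6389 ≈ 0.639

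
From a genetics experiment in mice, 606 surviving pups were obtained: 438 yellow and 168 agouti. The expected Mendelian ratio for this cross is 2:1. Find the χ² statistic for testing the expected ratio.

Under the 2:1 hypothesis (Σ ratio = 3, N = 606):
  yellow: 606 × 2/3 = 404
  agouti: 606 × 1/3 = 202
χ² = Σ (O − E)² / E
  yellow: (438 − 404)² / 404 = 2.8614
  agouti: (168 − 202)² / 202 = 5.7228
χ² = 2.8614 + 5.7228 = 8.5842 ≈ 8.584

8.584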